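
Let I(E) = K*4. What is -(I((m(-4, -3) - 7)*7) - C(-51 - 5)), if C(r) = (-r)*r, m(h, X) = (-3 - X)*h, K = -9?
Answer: -3100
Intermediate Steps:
m(h, X) = h*(-3 - X)
C(r) = -r**2
I(E) = -36 (I(E) = -9*4 = -36)
-(I((m(-4, -3) - 7)*7) - C(-51 - 5)) = -(-36 - (-1)*(-51 - 5)**2) = -(-36 - (-1)*(-56)**2) = -(-36 - (-1)*3136) = -(-36 - 1*(-3136)) = -(-36 + 3136) = -1*3100 = -3100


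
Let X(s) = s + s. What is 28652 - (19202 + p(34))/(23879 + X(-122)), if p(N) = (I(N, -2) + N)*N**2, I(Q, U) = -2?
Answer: 677133826/23635 ≈ 28650.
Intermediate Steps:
X(s) = 2*s
p(N) = N**2*(-2 + N) (p(N) = (-2 + N)*N**2 = N**2*(-2 + N))
28652 - (19202 + p(34))/(23879 + X(-122)) = 28652 - (19202 + 34**2*(-2 + 34))/(23879 + 2*(-122)) = 28652 - (19202 + 1156*32)/(23879 - 244) = 28652 - (19202 + 36992)/23635 = 28652 - 56194/23635 = 677133826/23635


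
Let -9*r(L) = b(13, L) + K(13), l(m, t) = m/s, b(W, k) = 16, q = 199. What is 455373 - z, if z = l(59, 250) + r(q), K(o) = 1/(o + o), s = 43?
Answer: 1527322417/3354 ≈ 4.5537e+5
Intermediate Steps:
K(o) = 1/(2*o)
l(m, t) = m/43
r(L) = -139/78 (r(L) = -(16 + (½)/13)/9 = -(16 + (½)*(1/13))/9 = -(16 + 1/26)/9 = -⅑*417/26 = -139/78)
z = -1375/3354 (z = (1/43)*59 - 139/78 = 59/43 - 139/78 = -1375/3354 ≈ -0.40996)
455373 - z = 455373 - 1*(-1375/3354) = 455373 + 1375/3354 = 1527322417/3354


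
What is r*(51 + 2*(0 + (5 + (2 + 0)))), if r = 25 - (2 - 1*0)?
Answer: 1495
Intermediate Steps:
r = 23 (r = 25 - (2 + 0) = 25 - 1*2 = 25 - 2 = 23)
r*(51 + 2*(0 + (5 + (2 + 0)))) = 23*(51 + 2*(0 + (5 + (2 + 0)))) = 23*(51 + 2*(0 + (5 + 2))) = 23*(51 + 2*(0 + 7)) = 23*(51 + 2*7) = 23*(51 + 14) = 23*65 = 1495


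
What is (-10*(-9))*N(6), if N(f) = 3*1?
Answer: 270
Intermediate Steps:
N(f) = 3
(-10*(-9))*N(6) = -10*(-9)*3 = 90*3 = 270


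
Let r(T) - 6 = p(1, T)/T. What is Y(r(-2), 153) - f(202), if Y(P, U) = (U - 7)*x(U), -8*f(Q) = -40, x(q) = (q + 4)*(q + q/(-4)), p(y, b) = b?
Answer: 5260589/2 ≈ 2.6303e+6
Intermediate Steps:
x(q) = 3*q*(4 + q)/4 (x(q) = (4 + q)*(q + q*(-1/4)) = (4 + q)*(q - q/4) = (4 + q)*(3*q/4) = 3*q*(4 + q)/4)
r(T) = 7 (r(T) = 6 + T/T = 6 + 1 = 7)
f(Q) = 5 (f(Q) = -1/8*(-40) = 5)
Y(P, U) = 3*U*(-7 + U)*(4 + U)/4 (Y(P, U) = (U - 7)*(3*U*(4 + U)/4) = (-7 + U)*(3*U*(4 + U)/4) = 3*U*(-7 + U)*(4 + U)/4)
Y(r(-2), 153) - f(202) = (3/4)*153*(-7 + 153)*(4 + 153) - 1*5 = (3/4)*153*146*157 - 5 = 5260599/2 - 5 = 5260589/2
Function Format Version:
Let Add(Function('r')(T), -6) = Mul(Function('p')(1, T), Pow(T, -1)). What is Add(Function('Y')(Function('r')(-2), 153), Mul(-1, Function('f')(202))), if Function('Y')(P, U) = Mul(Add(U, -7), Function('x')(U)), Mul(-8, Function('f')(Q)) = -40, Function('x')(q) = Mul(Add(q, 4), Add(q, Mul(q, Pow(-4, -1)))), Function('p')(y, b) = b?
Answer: Rational(5260589, 2) ≈ 2.6303e+6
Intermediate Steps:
Function('x')(q) = Mul(Rational(3, 4), q, Add(4, q)) (Function('x')(q) = Mul(Add(4, q), Add(q, Mul(q, Rational(-1, 4)))) = Mul(Add(4, q), Add(q, Mul(Rational(-1, 4), q))) = Mul(Add(4, q), Mul(Rational(3, 4), q)) = Mul(Rational(3, 4), q, Add(4, q)))
Function('r')(T) = 7 (Function('r')(T) = Add(6, Mul(T, Pow(T, -1))) = Add(6, 1) = 7)
Function('f')(Q) = 5 (Function('f')(Q) = Mul(Rational(-1, 8), -40) = 5)
Function('Y')(P, U) = Mul(Rational(3, 4), U, Add(-7, U), Add(4, U)) (Function('Y')(P, U) = Mul(Add(U, -7), Mul(Rational(3, 4), U, Add(4, U))) = Mul(Add(-7, U), Mul(Rational(3, 4), U, Add(4, U))) = Mul(Rational(3, 4), U, Add(-7, U), Add(4, U)))
Add(Function('Y')(Function('r')(-2), 153), Mul(-1, Function('f')(202))) = Add(Mul(Rational(3, 4), 153, Add(-7, 153), Add(4, 153)), Mul(-1, 5)) = Add(Mul(Rational(3, 4), 153, 146, 157), -5) = Add(Rational(5260599, 2), -5) = Rational(5260589, 2)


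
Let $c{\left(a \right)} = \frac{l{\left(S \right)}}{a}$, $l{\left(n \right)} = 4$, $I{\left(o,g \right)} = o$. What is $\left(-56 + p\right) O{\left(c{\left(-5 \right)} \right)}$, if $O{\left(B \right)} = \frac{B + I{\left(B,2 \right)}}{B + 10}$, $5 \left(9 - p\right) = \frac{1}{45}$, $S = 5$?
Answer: $\frac{42304}{5175} \approx 8.1747$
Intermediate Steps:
$p = \frac{2024}{225}$ ($p = 9 - \frac{1}{5 \cdot 45} = 9 - \frac{1}{225} = \frac{2024}{225} \approx 8.9956$)
$c{\left(a \right)} = \frac{4}{a}$
$O{\left(B \right)} = \frac{2 B}{10 + B}$ ($O{\left(B \right)} = \frac{B + B}{B + 10} = \frac{2 B}{10 + B}$)
$\left(-56 + p\right) O{\left(c{\left(-5 \right)} \right)} = \left(-56 + \frac{2024}{225}\right) \frac{2 \frac{4}{-5}}{10 + \frac{4}{-5}} = - \frac{10576 \frac{2 \cdot 4 \left(- \frac{1}{5}\right)}{10 + 4 \left(- \frac{1}{5}\right)}}{225} = - \frac{10576 \cdot 2 \left(- \frac{4}{5}\right) \frac{1}{10 - \frac{4}{5}}}{225} = - \frac{10576 \cdot 2 \left(- \frac{4}{5}\right) \frac{1}{\frac{46}{5}}}{225} = - \frac{10576 \cdot 2 \left(- \frac{4}{5}\right) \frac{5}{46}}{225} = \left(- \frac{10576}{225}\right) \left(- \frac{4}{23}\right) = \frac{42304}{5175}$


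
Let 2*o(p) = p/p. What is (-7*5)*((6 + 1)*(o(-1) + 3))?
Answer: -1715/2 ≈ -857.50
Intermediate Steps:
o(p) = ½ (o(p) = (p/p)/2 = (½)*1 = ½)
(-7*5)*((6 + 1)*(o(-1) + 3)) = (-7*5)*((6 + 1)*(½ + 3)) = -245*7/2 = -35*49/2 = -1715/2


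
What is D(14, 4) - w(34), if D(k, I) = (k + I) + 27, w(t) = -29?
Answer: 74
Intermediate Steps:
D(k, I) = 27 + I + k (D(k, I) = (I + k) + 27 = 27 + I + k)
D(14, 4) - w(34) = (27 + 4 + 14) - 1*(-29) = 45 + 29 = 74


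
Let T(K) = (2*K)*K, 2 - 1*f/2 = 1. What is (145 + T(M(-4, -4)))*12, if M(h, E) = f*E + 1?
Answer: 2916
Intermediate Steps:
f = 2 (f = 4 - 2*1 = 4 - 2 = 2)
M(h, E) = 1 + 2*E (M(h, E) = 2*E + 1 = 1 + 2*E)
T(K) = 2*K**2
(145 + T(M(-4, -4)))*12 = (145 + 2*(1 + 2*(-4))**2)*12 = (145 + 2*(1 - 8)**2)*12 = (145 + 2*(-7)**2)*12 = (145 + 2*49)*12 = (145 + 98)*12 = 243*12 = 2916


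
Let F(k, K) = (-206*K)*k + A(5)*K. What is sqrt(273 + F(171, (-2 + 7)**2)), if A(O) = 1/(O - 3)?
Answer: I*sqrt(3521458)/2 ≈ 938.28*I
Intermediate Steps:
A(O) = 1/(-3 + O)
F(k, K) = K/2 - 206*K*k (F(k, K) = (-206*K)*k + K/(-3 + 5) = -206*K*k + K/2 = K/2 - 206*K*k)
sqrt(273 + F(171, (-2 + 7)**2)) = sqrt(273 + (-2 + 7)**2*(1 - 412*171)/2) = sqrt(273 + (1/2)*5**2*(1 - 70452)) = sqrt(273 + (1/2)*25*(-70451)) = sqrt(273 - 1761275/2) = sqrt(-1760729/2) = I*sqrt(3521458)/2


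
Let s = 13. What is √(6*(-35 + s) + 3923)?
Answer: √3791 ≈ 61.571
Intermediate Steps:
√(6*(-35 + s) + 3923) = √(6*(-35 + 13) + 3923) = √(6*(-22) + 3923) = √(-132 + 3923) = √3791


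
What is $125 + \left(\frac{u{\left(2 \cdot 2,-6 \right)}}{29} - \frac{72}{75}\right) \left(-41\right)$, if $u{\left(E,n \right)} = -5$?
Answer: $\frac{124286}{725} \approx 171.43$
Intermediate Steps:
$125 + \left(\frac{u{\left(2 \cdot 2,-6 \right)}}{29} - \frac{72}{75}\right) \left(-41\right) = 125 + \left(- \frac{5}{29} - \frac{72}{75}\right) \left(-41\right) = 125 + \left(\left(-5\right) \frac{1}{29} - \frac{24}{25}\right) \left(-41\right) = 125 + \left(- \frac{5}{29} - \frac{24}{25}\right) \left(-41\right) = 125 - - \frac{33661}{725} = 125 + \frac{33661}{725} = \frac{124286}{725}$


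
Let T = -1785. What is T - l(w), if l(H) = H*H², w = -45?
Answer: 89340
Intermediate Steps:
l(H) = H³
T - l(w) = -1785 - 1*(-45)³ = -1785 - 1*(-91125) = -1785 + 91125 = 89340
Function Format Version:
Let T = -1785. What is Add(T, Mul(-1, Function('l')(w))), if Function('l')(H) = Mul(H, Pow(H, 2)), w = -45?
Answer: 89340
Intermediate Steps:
Function('l')(H) = Pow(H, 3)
Add(T, Mul(-1, Function('l')(w))) = Add(-1785, Mul(-1, Pow(-45, 3))) = Add(-1785, Mul(-1, -91125)) = Add(-1785, 91125) = 89340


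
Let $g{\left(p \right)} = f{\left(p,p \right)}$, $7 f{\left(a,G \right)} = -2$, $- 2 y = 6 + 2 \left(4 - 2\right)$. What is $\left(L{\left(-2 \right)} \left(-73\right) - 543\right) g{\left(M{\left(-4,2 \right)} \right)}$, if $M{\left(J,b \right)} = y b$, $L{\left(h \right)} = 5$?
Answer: $\frac{1816}{7} \approx 259.43$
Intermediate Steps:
$y = -5$ ($y = - \frac{6 + 2 \left(4 - 2\right)}{2} = - \frac{6 + 2 \cdot 2}{2} = - \frac{6 + 4}{2} = \left(- \frac{1}{2}\right) 10 = -5$)
$f{\left(a,G \right)} = - \frac{2}{7}$ ($f{\left(a,G \right)} = \frac{1}{7} \left(-2\right) = - \frac{2}{7}$)
$M{\left(J,b \right)} = - 5 b$
$g{\left(p \right)} = - \frac{2}{7}$
$\left(L{\left(-2 \right)} \left(-73\right) - 543\right) g{\left(M{\left(-4,2 \right)} \right)} = \left(5 \left(-73\right) - 543\right) \left(- \frac{2}{7}\right) = \left(-365 - 543\right) \left(- \frac{2}{7}\right) = \left(-908\right) \left(- \frac{2}{7}\right) = \frac{1816}{7}$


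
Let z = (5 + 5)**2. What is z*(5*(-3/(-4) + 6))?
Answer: 3375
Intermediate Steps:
z = 100 (z = 10**2 = 100)
z*(5*(-3/(-4) + 6)) = 100*(5*(-3/(-4) + 6)) = 100*(5*(-3*(-1/4) + 6)) = 100*(5*(3/4 + 6)) = 100*(5*(27/4)) = 100*(135/4) = 3375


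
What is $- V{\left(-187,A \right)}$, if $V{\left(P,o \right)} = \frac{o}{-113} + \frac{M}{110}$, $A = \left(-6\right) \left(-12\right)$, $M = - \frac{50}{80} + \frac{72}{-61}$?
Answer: $\frac{3964513}{6065840} \approx 0.65358$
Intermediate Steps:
$M = - \frac{881}{488}$ ($M = \left(-50\right) \frac{1}{80} + 72 \left(- \frac{1}{61}\right) = - \frac{5}{8} - \frac{72}{61} = - \frac{881}{488} \approx -1.8053$)
$A = 72$
$V{\left(P,o \right)} = - \frac{881}{53680} - \frac{o}{113}$ ($V{\left(P,o \right)} = \frac{o}{-113} - \frac{881}{488 \cdot 110} = o \left(- \frac{1}{113}\right) - \frac{881}{53680} = - \frac{o}{113} - \frac{881}{53680} = - \frac{881}{53680} - \frac{o}{113}$)
$- V{\left(-187,A \right)} = - (- \frac{881}{53680} - \frac{72}{113}) = \left(-1\right) \left(- \frac{3964513}{6065840}\right) = \frac{3964513}{6065840}$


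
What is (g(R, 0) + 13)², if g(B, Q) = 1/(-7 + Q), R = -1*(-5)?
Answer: 8100/49 ≈ 165.31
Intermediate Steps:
R = 5
(g(R, 0) + 13)² = (1/(-7 + 0) + 13)² = (1/(-7) + 13)² = (-⅐ + 13)² = (90/7)² = 8100/49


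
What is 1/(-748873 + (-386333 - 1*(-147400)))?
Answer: -1/987806 ≈ -1.0123e-6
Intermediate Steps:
1/(-748873 + (-386333 - 1*(-147400))) = 1/(-748873 + (-386333 + 147400)) = 1/(-748873 - 238933) = 1/(-987806) = -1/987806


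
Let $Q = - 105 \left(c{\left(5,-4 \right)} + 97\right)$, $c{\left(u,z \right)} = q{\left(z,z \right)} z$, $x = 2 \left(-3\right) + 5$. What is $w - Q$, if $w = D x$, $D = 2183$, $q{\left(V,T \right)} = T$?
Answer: $9682$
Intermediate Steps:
$x = -1$ ($x = -6 + 5 = -1$)
$c{\left(u,z \right)} = z^{2}$ ($c{\left(u,z \right)} = z z = z^{2}$)
$w = -2183$ ($w = 2183 \left(-1\right) = -2183$)
$Q = -11865$ ($Q = - 105 \left(\left(-4\right)^{2} + 97\right) = - 105 \left(16 + 97\right) = \left(-105\right) 113 = -11865$)
$w - Q = -2183 - -11865 = -2183 + 11865 = 9682$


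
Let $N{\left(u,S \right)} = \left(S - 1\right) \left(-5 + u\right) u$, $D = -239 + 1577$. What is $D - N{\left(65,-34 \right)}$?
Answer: $137838$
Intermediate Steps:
$D = 1338$
$N{\left(u,S \right)} = u \left(-1 + S\right) \left(-5 + u\right)$ ($N{\left(u,S \right)} = \left(-1 + S\right) \left(-5 + u\right) u = u \left(-1 + S\right) \left(-5 + u\right)$)
$D - N{\left(65,-34 \right)} = 1338 - 65 \left(5 - 65 - -170 - 2210\right) = 1338 - 65 \left(5 - 65 + 170 - 2210\right) = 1338 - 65 \left(-2100\right) = 1338 - -136500 = 1338 + 136500 = 137838$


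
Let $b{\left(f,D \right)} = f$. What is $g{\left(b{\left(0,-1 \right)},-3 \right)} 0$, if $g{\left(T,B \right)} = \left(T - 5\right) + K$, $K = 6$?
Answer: $0$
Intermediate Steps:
$g{\left(T,B \right)} = 1 + T$ ($g{\left(T,B \right)} = \left(T - 5\right) + 6 = \left(-5 + T\right) + 6 = 1 + T$)
$g{\left(b{\left(0,-1 \right)},-3 \right)} 0 = \left(1 + 0\right) 0 = 1 \cdot 0 = 0$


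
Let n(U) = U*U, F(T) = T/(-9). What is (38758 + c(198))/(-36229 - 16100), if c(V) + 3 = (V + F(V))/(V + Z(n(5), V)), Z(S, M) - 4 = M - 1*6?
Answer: -2544941/3436271 ≈ -0.74061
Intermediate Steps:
F(T) = -T/9 (F(T) = T*(-⅑) = -T/9)
n(U) = U²
Z(S, M) = -2 + M (Z(S, M) = 4 + (M - 1*6) = 4 + (M - 6) = 4 + (-6 + M) = -2 + M)
c(V) = -3 + 8*V/(9*(-2 + 2*V)) (c(V) = -3 + (V - V/9)/(V + (-2 + V)) = -3 + (8*V/9)/(-2 + 2*V) = -3 + 8*V/(9*(-2 + 2*V)))
(38758 + c(198))/(-36229 - 16100) = (38758 + (27 - 23*198)/(9*(-1 + 198)))/(-36229 - 16100) = (38758 + (⅑)*(27 - 4554)/197)/(-52329) = (38758 + (⅑)*(1/197)*(-4527))*(-1/52329) = (38758 - 503/197)*(-1/52329) = (7634823/197)*(-1/52329) = -2544941/3436271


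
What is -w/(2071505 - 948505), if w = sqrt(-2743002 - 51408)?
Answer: -3*I*sqrt(310490)/1123000 ≈ -0.0014886*I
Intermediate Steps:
w = 3*I*sqrt(310490) (w = sqrt(-2794410) = 3*I*sqrt(310490) ≈ 1671.6*I)
-w/(2071505 - 948505) = -3*I*sqrt(310490)/(2071505 - 948505) = -3*I*sqrt(310490)/1123000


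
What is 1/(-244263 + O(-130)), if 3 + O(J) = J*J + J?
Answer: -1/227496 ≈ -4.3957e-6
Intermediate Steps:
O(J) = -3 + J + J² (O(J) = -3 + (J*J + J) = -3 + (J² + J) = -3 + (J + J²) = -3 + J + J²)
1/(-244263 + O(-130)) = 1/(-244263 + (-3 - 130 + (-130)²)) = 1/(-244263 + (-3 - 130 + 16900)) = 1/(-244263 + 16767) = 1/(-227496) = -1/227496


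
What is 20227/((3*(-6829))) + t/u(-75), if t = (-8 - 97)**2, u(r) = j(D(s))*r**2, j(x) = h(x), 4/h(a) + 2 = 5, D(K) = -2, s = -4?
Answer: 988889/2048700 ≈ 0.48269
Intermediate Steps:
h(a) = 4/3 (h(a) = 4/(-2 + 5) = 4/3)
j(x) = 4/3
u(r) = 4*r**2/3
t = 11025 (t = (-105)**2 = 11025)
20227/((3*(-6829))) + t/u(-75) = 20227/((3*(-6829))) + 11025/(((4/3)*(-75)**2)) = 20227/(-20487) + 11025/(((4/3)*5625)) = 20227*(-1/20487) + 11025/7500 = -20227/20487 + 11025*(1/7500) = -20227/20487 + 147/100 = 988889/2048700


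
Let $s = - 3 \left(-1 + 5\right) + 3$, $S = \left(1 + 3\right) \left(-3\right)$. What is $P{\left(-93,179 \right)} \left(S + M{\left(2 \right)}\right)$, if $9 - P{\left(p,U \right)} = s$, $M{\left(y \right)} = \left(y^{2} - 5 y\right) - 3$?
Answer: $-378$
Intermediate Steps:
$M{\left(y \right)} = -3 + y^{2} - 5 y$
$S = -12$ ($S = 4 \left(-3\right) = -12$)
$s = -9$ ($s = \left(-3\right) 4 + 3 = -12 + 3 = -9$)
$P{\left(p,U \right)} = 18$ ($P{\left(p,U \right)} = 9 - -9 = 9 + 9 = 18$)
$P{\left(-93,179 \right)} \left(S + M{\left(2 \right)}\right) = 18 \left(-12 - \left(13 - 4\right)\right) = 18 \left(-12 - 9\right) = 18 \left(-21\right) = -378$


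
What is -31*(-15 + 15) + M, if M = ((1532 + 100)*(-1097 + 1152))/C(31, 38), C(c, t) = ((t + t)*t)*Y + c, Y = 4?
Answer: 2720/351 ≈ 7.7493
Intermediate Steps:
C(c, t) = c + 8*t² (C(c, t) = ((t + t)*t)*4 + c = ((2*t)*t)*4 + c = (2*t²)*4 + c = 8*t² + c = c + 8*t²)
M = 2720/351 (M = ((1532 + 100)*(-1097 + 1152))/(31 + 8*38²) = (1632*55)/(31 + 8*1444) = 89760/(31 + 11552) = 89760/11583 = 89760*(1/11583) = 2720/351 ≈ 7.7493)
-31*(-15 + 15) + M = -31*(-15 + 15) + 2720/351 = -31*0 + 2720/351 = 0 + 2720/351 = 2720/351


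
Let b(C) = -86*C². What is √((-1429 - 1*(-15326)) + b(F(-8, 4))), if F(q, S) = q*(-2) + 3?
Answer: I*√17149 ≈ 130.95*I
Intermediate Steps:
F(q, S) = 3 - 2*q (F(q, S) = -2*q + 3 = 3 - 2*q)
√((-1429 - 1*(-15326)) + b(F(-8, 4))) = √((-1429 - 1*(-15326)) - 86*(3 - 2*(-8))²) = √((-1429 + 15326) - 86*(3 + 16)²) = √(13897 - 86*19²) = √(13897 - 86*361) = √(13897 - 31046) = √(-17149) = I*√17149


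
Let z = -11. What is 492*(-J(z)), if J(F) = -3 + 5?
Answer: -984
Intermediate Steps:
J(F) = 2
492*(-J(z)) = 492*(-1*2) = 492*(-2) = -984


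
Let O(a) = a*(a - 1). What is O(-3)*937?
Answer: 11244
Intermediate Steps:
O(a) = a*(-1 + a)
O(-3)*937 = -3*(-1 - 3)*937 = -3*(-4)*937 = 12*937 = 11244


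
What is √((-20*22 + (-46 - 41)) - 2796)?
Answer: I*√3323 ≈ 57.645*I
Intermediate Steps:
√((-20*22 + (-46 - 41)) - 2796) = √((-440 - 87) - 2796) = √(-527 - 2796) = √(-3323) = I*√3323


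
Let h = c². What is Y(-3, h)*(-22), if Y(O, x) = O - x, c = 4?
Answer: 418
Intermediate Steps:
h = 16 (h = 4² = 16)
Y(-3, h)*(-22) = (-3 - 1*16)*(-22) = (-3 - 16)*(-22) = -19*(-22) = 418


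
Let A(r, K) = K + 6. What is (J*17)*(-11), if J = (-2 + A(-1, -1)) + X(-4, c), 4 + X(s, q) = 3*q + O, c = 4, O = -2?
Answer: -1683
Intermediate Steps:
A(r, K) = 6 + K
X(s, q) = -6 + 3*q (X(s, q) = -4 + (3*q - 2) = -4 + (-2 + 3*q) = -6 + 3*q)
J = 9 (J = (-2 + (6 - 1)) + (-6 + 3*4) = (-2 + 5) + (-6 + 12) = 3 + 6 = 9)
(J*17)*(-11) = (9*17)*(-11) = 153*(-11) = -1683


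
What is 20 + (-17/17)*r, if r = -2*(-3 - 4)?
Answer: 6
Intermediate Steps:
r = 14 (r = -2*(-7) = 14)
20 + (-17/17)*r = 20 - 17/17*14 = 20 - 1*1*14 = 20 - 1*14 = 20 - 14 = 6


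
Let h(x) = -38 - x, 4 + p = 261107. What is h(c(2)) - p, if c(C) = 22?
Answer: -261163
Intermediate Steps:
p = 261103 (p = -4 + 261107 = 261103)
h(c(2)) - p = (-38 - 1*22) - 1*261103 = (-38 - 22) - 261103 = -60 - 261103 = -261163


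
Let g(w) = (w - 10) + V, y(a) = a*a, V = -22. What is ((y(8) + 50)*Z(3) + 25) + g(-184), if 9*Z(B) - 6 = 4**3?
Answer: 2087/3 ≈ 695.67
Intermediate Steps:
y(a) = a**2
Z(B) = 70/9 (Z(B) = 2/3 + (1/9)*4**3 = 2/3 + (1/9)*64 = 2/3 + 64/9 = 70/9)
g(w) = -32 + w (g(w) = (w - 10) - 22 = (-10 + w) - 22 = -32 + w)
((y(8) + 50)*Z(3) + 25) + g(-184) = ((8**2 + 50)*(70/9) + 25) + (-32 - 184) = ((64 + 50)*(70/9) + 25) - 216 = (114*(70/9) + 25) - 216 = (2660/3 + 25) - 216 = 2735/3 - 216 = 2087/3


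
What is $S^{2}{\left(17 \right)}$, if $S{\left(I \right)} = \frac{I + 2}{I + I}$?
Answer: $\frac{361}{1156} \approx 0.31228$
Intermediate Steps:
$S{\left(I \right)} = \frac{2 + I}{2 I}$
$S^{2}{\left(17 \right)} = \left(\frac{2 + 17}{2 \cdot 17}\right)^{2} = \left(\frac{1}{2} \cdot \frac{1}{17} \cdot 19\right)^{2} = \left(\frac{19}{34}\right)^{2} = \frac{361}{1156}$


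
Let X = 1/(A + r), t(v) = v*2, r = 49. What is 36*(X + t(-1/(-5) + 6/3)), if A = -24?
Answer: 3996/25 ≈ 159.84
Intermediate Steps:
t(v) = 2*v
X = 1/25 (X = 1/(-24 + 49) = 1/25 ≈ 0.040000)
36*(X + t(-1/(-5) + 6/3)) = 36*(1/25 + 2*(-1/(-5) + 6/3)) = 36*(1/25 + 2*(-1*(-⅕) + 6*(⅓))) = 36*(1/25 + 2*(⅕ + 2)) = 36*(1/25 + 2*(11/5)) = 36*(1/25 + 22/5) = 36*(111/25) = 3996/25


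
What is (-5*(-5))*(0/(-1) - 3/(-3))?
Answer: 25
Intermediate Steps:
(-5*(-5))*(0/(-1) - 3/(-3)) = 25*(0*(-1) - 3*(-⅓)) = 25*(0 + 1) = 25*1 = 25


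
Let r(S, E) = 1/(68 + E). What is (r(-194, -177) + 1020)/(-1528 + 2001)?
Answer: 111179/51557 ≈ 2.1564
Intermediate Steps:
(r(-194, -177) + 1020)/(-1528 + 2001) = (1/(68 - 177) + 1020)/(-1528 + 2001) = (1/(-109) + 1020)/473 = (-1/109 + 1020)*(1/473) = (111179/109)*(1/473) = 111179/51557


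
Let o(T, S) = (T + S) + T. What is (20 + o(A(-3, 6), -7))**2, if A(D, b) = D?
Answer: 49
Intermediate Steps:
o(T, S) = S + 2*T (o(T, S) = (S + T) + T = S + 2*T)
(20 + o(A(-3, 6), -7))**2 = (20 + (-7 + 2*(-3)))**2 = (20 + (-7 - 6))**2 = (20 - 13)**2 = 7**2 = 49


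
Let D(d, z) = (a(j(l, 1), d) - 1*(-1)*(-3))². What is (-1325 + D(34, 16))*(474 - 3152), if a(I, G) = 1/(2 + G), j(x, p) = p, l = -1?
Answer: 2284000589/648 ≈ 3.5247e+6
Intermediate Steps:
D(d, z) = (-3 + 1/(2 + d))² (D(d, z) = (1/(2 + d) - 1*(-1)*(-3))² = (1/(2 + d) + 1*(-3))² = (1/(2 + d) - 3)² = (-3 + 1/(2 + d))²)
(-1325 + D(34, 16))*(474 - 3152) = (-1325 + (5 + 3*34)²/(2 + 34)²)*(474 - 3152) = (-1325 + (5 + 102)²/36²)*(-2678) = (-1325 + (1/1296)*107²)*(-2678) = (-1325 + (1/1296)*11449)*(-2678) = (-1325 + 11449/1296)*(-2678) = -1705751/1296*(-2678) = 2284000589/648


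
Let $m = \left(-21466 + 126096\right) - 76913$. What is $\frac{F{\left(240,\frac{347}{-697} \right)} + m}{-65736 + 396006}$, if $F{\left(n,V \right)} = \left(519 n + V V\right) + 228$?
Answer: $\frac{37044210977}{80224069215} \approx 0.46176$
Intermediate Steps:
$m = 27717$ ($m = 104630 - 76913 = 27717$)
$F{\left(n,V \right)} = 228 + V^{2} + 519 n$ ($F{\left(n,V \right)} = \left(519 n + V^{2}\right) + 228 = \left(V^{2} + 519 n\right) + 228 = 228 + V^{2} + 519 n$)
$\frac{F{\left(240,\frac{347}{-697} \right)} + m}{-65736 + 396006} = \frac{\left(228 + \left(\frac{347}{-697}\right)^{2} + 519 \cdot 240\right) + 27717}{-65736 + 396006} = \frac{\left(228 + \left(347 \left(- \frac{1}{697}\right)\right)^{2} + 124560\right) + 27717}{330270} = \left(\left(228 + \left(- \frac{347}{697}\right)^{2} + 124560\right) + 27717\right) \frac{1}{330270} = \left(\left(228 + \frac{120409}{485809} + 124560\right) + 27717\right) \frac{1}{330270} = \left(\frac{60623253901}{485809} + 27717\right) \frac{1}{330270} = \frac{74088421954}{485809} \cdot \frac{1}{330270} = \frac{37044210977}{80224069215}$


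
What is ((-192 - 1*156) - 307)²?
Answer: 429025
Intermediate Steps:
((-192 - 1*156) - 307)² = ((-192 - 156) - 307)² = (-348 - 307)² = (-655)² = 429025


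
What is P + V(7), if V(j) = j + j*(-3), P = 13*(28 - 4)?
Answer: 298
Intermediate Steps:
P = 312 (P = 13*24 = 312)
V(j) = -2*j (V(j) = j - 3*j = -2*j)
P + V(7) = 312 - 2*7 = 312 - 14 = 298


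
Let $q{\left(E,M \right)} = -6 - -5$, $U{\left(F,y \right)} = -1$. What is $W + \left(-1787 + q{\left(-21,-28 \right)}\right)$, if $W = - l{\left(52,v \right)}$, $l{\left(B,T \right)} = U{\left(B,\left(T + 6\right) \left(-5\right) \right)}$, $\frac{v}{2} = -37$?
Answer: $-1787$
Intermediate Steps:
$v = -74$ ($v = 2 \left(-37\right) = -74$)
$l{\left(B,T \right)} = -1$
$q{\left(E,M \right)} = -1$ ($q{\left(E,M \right)} = -6 + 5 = -1$)
$W = 1$ ($W = \left(-1\right) \left(-1\right) = 1$)
$W + \left(-1787 + q{\left(-21,-28 \right)}\right) = 1 - 1788 = -1787$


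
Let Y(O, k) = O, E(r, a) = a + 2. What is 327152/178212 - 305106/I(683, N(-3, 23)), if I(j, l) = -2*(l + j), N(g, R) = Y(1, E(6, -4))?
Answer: 253801363/1128676 ≈ 224.87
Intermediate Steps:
E(r, a) = 2 + a
N(g, R) = 1
I(j, l) = -2*j - 2*l (I(j, l) = -2*(j + l) = -2*j - 2*l)
327152/178212 - 305106/I(683, N(-3, 23)) = 327152/178212 - 305106/(-2*683 - 2*1) = 327152*(1/178212) - 305106/(-1366 - 2) = 81788/44553 - 305106/(-1368) = 81788/44553 - 305106*(-1/1368) = 81788/44553 + 50851/228 = 253801363/1128676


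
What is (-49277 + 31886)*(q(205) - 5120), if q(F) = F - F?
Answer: 89041920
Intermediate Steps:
q(F) = 0
(-49277 + 31886)*(q(205) - 5120) = (-49277 + 31886)*(0 - 5120) = -17391*(-5120) = 89041920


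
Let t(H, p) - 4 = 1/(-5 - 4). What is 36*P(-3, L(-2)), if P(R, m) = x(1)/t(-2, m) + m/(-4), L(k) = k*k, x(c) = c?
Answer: -936/35 ≈ -26.743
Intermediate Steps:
L(k) = k**2
t(H, p) = 35/9 (t(H, p) = 4 + 1/(-5 - 4) = 4 + 1/(-9) = 4 - 1/9 = 35/9)
P(R, m) = 9/35 - m/4 (P(R, m) = 1/(35/9) + m/(-4) = 1*(9/35) + m*(-1/4) = 9/35 - m/4)
36*P(-3, L(-2)) = 36*(9/35 - 1/4*(-2)**2) = 36*(9/35 - 1/4*4) = 36*(9/35 - 1) = 36*(-26/35) = -936/35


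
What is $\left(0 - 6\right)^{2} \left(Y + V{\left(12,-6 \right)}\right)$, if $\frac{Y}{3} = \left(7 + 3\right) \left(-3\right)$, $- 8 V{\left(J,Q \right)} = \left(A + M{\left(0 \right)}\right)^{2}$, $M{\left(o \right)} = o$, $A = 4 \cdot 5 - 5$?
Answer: $- \frac{8505}{2} \approx -4252.5$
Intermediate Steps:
$A = 15$ ($A = 20 - 5 = 15$)
$V{\left(J,Q \right)} = - \frac{225}{8}$ ($V{\left(J,Q \right)} = - \frac{\left(15 + 0\right)^{2}}{8} = - \frac{15^{2}}{8} = \left(- \frac{1}{8}\right) 225 = - \frac{225}{8}$)
$Y = -90$ ($Y = 3 \left(7 + 3\right) \left(-3\right) = 3 \cdot 10 \left(-3\right) = 3 \left(-30\right) = -90$)
$\left(0 - 6\right)^{2} \left(Y + V{\left(12,-6 \right)}\right) = \left(0 - 6\right)^{2} \left(-90 - \frac{225}{8}\right) = \left(-6\right)^{2} \left(- \frac{945}{8}\right) = 36 \left(- \frac{945}{8}\right) = - \frac{8505}{2}$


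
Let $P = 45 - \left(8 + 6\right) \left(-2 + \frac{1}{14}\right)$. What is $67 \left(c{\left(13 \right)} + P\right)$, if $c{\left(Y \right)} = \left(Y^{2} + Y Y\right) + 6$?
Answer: $27872$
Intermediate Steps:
$c{\left(Y \right)} = 6 + 2 Y^{2}$ ($c{\left(Y \right)} = \left(Y^{2} + Y^{2}\right) + 6 = 2 Y^{2} + 6 = 6 + 2 Y^{2}$)
$P = 72$ ($P = 45 - 14 \left(-2 + \frac{1}{14}\right) = 45 - 14 \left(- \frac{27}{14}\right) = 45 - -27 = 45 + 27 = 72$)
$67 \left(c{\left(13 \right)} + P\right) = 67 \left(\left(6 + 2 \cdot 13^{2}\right) + 72\right) = 67 \left(\left(6 + 2 \cdot 169\right) + 72\right) = 67 \left(\left(6 + 338\right) + 72\right) = 67 \left(344 + 72\right) = 67 \cdot 416 = 27872$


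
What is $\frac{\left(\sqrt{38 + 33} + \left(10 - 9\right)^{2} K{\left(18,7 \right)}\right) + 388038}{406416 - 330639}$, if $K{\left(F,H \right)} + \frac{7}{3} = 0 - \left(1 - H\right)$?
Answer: $\frac{17375}{3393} + \frac{\sqrt{71}}{75777} \approx 5.1209$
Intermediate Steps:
$K{\left(F,H \right)} = - \frac{10}{3} + H$ ($K{\left(F,H \right)} = - \frac{7}{3} + \left(0 - \left(1 - H\right)\right) = - \frac{7}{3} + \left(0 + \left(-1 + H\right)\right) = - \frac{7}{3} + \left(-1 + H\right) = - \frac{10}{3} + H$)
$\frac{\left(\sqrt{38 + 33} + \left(10 - 9\right)^{2} K{\left(18,7 \right)}\right) + 388038}{406416 - 330639} = \frac{\left(\sqrt{38 + 33} + \left(10 - 9\right)^{2} \left(- \frac{10}{3} + 7\right)\right) + 388038}{406416 - 330639} = \frac{\left(\sqrt{71} + 1^{2} \cdot \frac{11}{3}\right) + 388038}{75777} = \left(\left(\sqrt{71} + 1 \cdot \frac{11}{3}\right) + 388038\right) \frac{1}{75777} = \left(\left(\sqrt{71} + \frac{11}{3}\right) + 388038\right) \frac{1}{75777} = \left(\left(\frac{11}{3} + \sqrt{71}\right) + 388038\right) \frac{1}{75777} = \left(\frac{1164125}{3} + \sqrt{71}\right) \frac{1}{75777} = \frac{17375}{3393} + \frac{\sqrt{71}}{75777}$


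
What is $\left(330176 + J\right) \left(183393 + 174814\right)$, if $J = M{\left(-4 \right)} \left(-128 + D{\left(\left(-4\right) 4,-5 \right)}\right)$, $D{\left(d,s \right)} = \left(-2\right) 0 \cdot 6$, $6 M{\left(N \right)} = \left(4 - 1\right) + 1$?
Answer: $\frac{354722362304}{3} \approx 1.1824 \cdot 10^{11}$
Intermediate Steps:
$M{\left(N \right)} = \frac{2}{3}$ ($M{\left(N \right)} = \frac{\left(4 - 1\right) + 1}{6} = \frac{3 + 1}{6} = \frac{1}{6} \cdot 4 = \frac{2}{3}$)
$D{\left(d,s \right)} = 0$ ($D{\left(d,s \right)} = 0 \cdot 6 = 0$)
$J = - \frac{256}{3}$ ($J = \frac{2 \left(-128 + 0\right)}{3} = \frac{2}{3} \left(-128\right) = - \frac{256}{3} \approx -85.333$)
$\left(330176 + J\right) \left(183393 + 174814\right) = \left(330176 - \frac{256}{3}\right) \left(183393 + 174814\right) = \frac{990272}{3} \cdot 358207 = \frac{354722362304}{3}$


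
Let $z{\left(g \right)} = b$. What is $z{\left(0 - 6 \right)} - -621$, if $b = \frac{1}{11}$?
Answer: $\frac{6832}{11} \approx 621.09$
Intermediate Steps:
$b = \frac{1}{11} \approx 0.090909$
$z{\left(g \right)} = \frac{1}{11}$
$z{\left(0 - 6 \right)} - -621 = \frac{1}{11} - -621 = \frac{1}{11} + 621 = \frac{6832}{11}$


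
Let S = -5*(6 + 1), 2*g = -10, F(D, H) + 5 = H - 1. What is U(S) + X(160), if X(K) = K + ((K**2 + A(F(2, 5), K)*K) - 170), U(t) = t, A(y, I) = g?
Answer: 24755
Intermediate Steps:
F(D, H) = -6 + H (F(D, H) = -5 + (H - 1) = -5 + (-1 + H) = -6 + H)
g = -5 (g = (1/2)*(-10) = -5)
A(y, I) = -5
S = -35 (S = -5*7 = -35)
X(K) = -170 + K**2 - 4*K (X(K) = K + ((K**2 - 5*K) - 170) = K + (-170 + K**2 - 5*K) = -170 + K**2 - 4*K)
U(S) + X(160) = -35 + (-170 + 160**2 - 4*160) = -35 + (-170 + 25600 - 640) = -35 + 24790 = 24755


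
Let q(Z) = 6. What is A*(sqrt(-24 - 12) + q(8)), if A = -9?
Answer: -54 - 54*I ≈ -54.0 - 54.0*I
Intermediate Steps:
A*(sqrt(-24 - 12) + q(8)) = -9*(sqrt(-24 - 12) + 6) = -9*(sqrt(-36) + 6) = -9*(6*I + 6) = -9*(6 + 6*I) = -54 - 54*I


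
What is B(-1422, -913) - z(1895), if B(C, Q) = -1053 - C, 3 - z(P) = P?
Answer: 2261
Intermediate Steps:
z(P) = 3 - P
B(-1422, -913) - z(1895) = (-1053 - 1*(-1422)) - (3 - 1*1895) = (-1053 + 1422) - (3 - 1895) = 369 - 1*(-1892) = 369 + 1892 = 2261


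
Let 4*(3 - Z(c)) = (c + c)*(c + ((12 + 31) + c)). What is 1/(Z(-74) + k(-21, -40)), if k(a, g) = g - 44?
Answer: -1/3966 ≈ -0.00025214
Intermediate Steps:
Z(c) = 3 - c*(43 + 2*c)/2 (Z(c) = 3 - (c + c)*(c + ((12 + 31) + c))/4 = 3 - 2*c*(c + (43 + c))/4 = 3 - 2*c*(43 + 2*c)/4 = 3 - c*(43 + 2*c)/2)
k(a, g) = -44 + g
1/(Z(-74) + k(-21, -40)) = 1/((3 - 1*(-74)**2 - 43/2*(-74)) + (-44 - 40)) = 1/((3 - 1*5476 + 1591) - 84) = 1/((3 - 5476 + 1591) - 84) = 1/(-3882 - 84) = 1/(-3966) = -1/3966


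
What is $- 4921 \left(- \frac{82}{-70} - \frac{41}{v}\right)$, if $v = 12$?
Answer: $\frac{662929}{60} \approx 11049.0$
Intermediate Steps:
$- 4921 \left(- \frac{82}{-70} - \frac{41}{v}\right) = - 4921 \left(- \frac{82}{-70} - \frac{41}{12}\right) = - 4921 \left(\left(-82\right) \left(- \frac{1}{70}\right) - \frac{41}{12}\right) = - 4921 \left(\frac{41}{35} - \frac{41}{12}\right) = \left(-4921\right) \left(- \frac{943}{420}\right) = \frac{662929}{60}$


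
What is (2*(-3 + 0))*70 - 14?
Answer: -434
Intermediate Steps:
(2*(-3 + 0))*70 - 14 = (2*(-3))*70 - 14 = -6*70 - 14 = -420 - 14 = -434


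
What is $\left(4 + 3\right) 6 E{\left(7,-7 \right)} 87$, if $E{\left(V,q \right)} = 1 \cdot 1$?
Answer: $3654$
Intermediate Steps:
$E{\left(V,q \right)} = 1$
$\left(4 + 3\right) 6 E{\left(7,-7 \right)} 87 = \left(4 + 3\right) 6 \cdot 1 \cdot 87 = 7 \cdot 6 \cdot 1 \cdot 87 = 42 \cdot 1 \cdot 87 = 42 \cdot 87 = 3654$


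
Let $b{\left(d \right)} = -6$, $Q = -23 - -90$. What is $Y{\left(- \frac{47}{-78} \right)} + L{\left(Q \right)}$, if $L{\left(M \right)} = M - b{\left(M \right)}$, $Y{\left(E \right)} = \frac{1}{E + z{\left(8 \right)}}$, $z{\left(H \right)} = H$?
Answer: $\frac{49061}{671} \approx 73.116$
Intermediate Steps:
$Q = 67$ ($Q = -23 + 90 = 67$)
$Y{\left(E \right)} = \frac{1}{8 + E}$ ($Y{\left(E \right)} = \frac{1}{E + 8} = \frac{1}{8 + E}$)
$L{\left(M \right)} = 6 + M$ ($L{\left(M \right)} = M - -6 = M + 6 = 6 + M$)
$Y{\left(- \frac{47}{-78} \right)} + L{\left(Q \right)} = \frac{1}{8 - \frac{47}{-78}} + \left(6 + 67\right) = \frac{1}{8 - - \frac{47}{78}} + 73 = \frac{1}{8 + \frac{47}{78}} + 73 = \frac{1}{\frac{671}{78}} + 73 = \frac{78}{671} + 73 = \frac{49061}{671}$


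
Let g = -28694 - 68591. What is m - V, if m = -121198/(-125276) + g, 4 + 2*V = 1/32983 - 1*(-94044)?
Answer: -149065283081236/1032994577 ≈ -1.4430e+5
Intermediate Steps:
g = -97285
V = 3101721321/65966 (V = -2 + (1/32983 - 1*(-94044))/2 = -2 + (1/32983 + 94044)/2 = -2 + (1/2)*(3101853253/32983) = -2 + 3101853253/65966 = 3101721321/65966 ≈ 47020.)
m = -6093677231/62638 (m = -121198/(-125276) - 97285 = -121198*(-1)/125276 - 97285 = -1*(-60599/62638) - 97285 = 60599/62638 - 97285 = -6093677231/62638 ≈ -97284.)
m - V = -6093677231/62638 - 1*3101721321/65966 = -6093677231/62638 - 3101721321/65966 = -149065283081236/1032994577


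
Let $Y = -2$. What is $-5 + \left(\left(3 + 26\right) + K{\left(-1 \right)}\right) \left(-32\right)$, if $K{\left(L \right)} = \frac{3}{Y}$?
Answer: $-885$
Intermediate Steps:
$K{\left(L \right)} = - \frac{3}{2}$ ($K{\left(L \right)} = \frac{3}{-2} = 3 \left(- \frac{1}{2}\right) = - \frac{3}{2}$)
$-5 + \left(\left(3 + 26\right) + K{\left(-1 \right)}\right) \left(-32\right) = -5 + \left(\left(3 + 26\right) - \frac{3}{2}\right) \left(-32\right) = -5 + \left(29 - \frac{3}{2}\right) \left(-32\right) = -5 + \frac{55}{2} \left(-32\right) = -5 - 880 = -885$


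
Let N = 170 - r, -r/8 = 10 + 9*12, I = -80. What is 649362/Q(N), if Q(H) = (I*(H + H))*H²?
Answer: -324681/110597563520 ≈ -2.9357e-6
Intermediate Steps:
r = -944 (r = -8*(10 + 9*12) = -8*(10 + 108) = -8*118 = -944)
N = 1114 (N = 170 - 1*(-944) = 170 + 944 = 1114)
Q(H) = -160*H³ (Q(H) = (-80*(H + H))*H² = (-160*H)*H² = -160*H³)
649362/Q(N) = 649362/((-160*1114³)) = 649362/((-160*1382469544)) = 649362/(-221195127040) = 649362*(-1/221195127040) = -324681/110597563520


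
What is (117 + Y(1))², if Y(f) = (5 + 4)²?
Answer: 39204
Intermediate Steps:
Y(f) = 81 (Y(f) = 9² = 81)
(117 + Y(1))² = (117 + 81)² = 198² = 39204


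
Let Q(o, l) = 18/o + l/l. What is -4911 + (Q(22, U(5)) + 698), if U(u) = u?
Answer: -46323/11 ≈ -4211.2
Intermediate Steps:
Q(o, l) = 1 + 18/o (Q(o, l) = 18/o + 1 = 1 + 18/o)
-4911 + (Q(22, U(5)) + 698) = -4911 + ((18 + 22)/22 + 698) = -4911 + ((1/22)*40 + 698) = -4911 + (20/11 + 698) = -4911 + 7698/11 = -46323/11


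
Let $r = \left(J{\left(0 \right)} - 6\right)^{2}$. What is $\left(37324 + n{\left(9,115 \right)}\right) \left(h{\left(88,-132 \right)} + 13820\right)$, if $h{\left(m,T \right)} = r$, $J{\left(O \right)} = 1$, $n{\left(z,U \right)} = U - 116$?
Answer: $516736935$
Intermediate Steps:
$n{\left(z,U \right)} = -116 + U$
$r = 25$ ($r = \left(1 - 6\right)^{2} = \left(-5\right)^{2} = 25$)
$h{\left(m,T \right)} = 25$
$\left(37324 + n{\left(9,115 \right)}\right) \left(h{\left(88,-132 \right)} + 13820\right) = \left(37324 + \left(-116 + 115\right)\right) \left(25 + 13820\right) = \left(37324 - 1\right) 13845 = 37323 \cdot 13845 = 516736935$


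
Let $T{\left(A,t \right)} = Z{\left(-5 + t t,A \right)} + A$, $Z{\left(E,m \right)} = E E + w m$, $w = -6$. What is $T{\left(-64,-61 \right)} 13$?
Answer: $179516688$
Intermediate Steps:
$Z{\left(E,m \right)} = E^{2} - 6 m$ ($Z{\left(E,m \right)} = E E - 6 m = E^{2} - 6 m$)
$T{\left(A,t \right)} = \left(-5 + t^{2}\right)^{2} - 5 A$ ($T{\left(A,t \right)} = \left(\left(-5 + t t\right)^{2} - 6 A\right) + A = \left(\left(-5 + t^{2}\right)^{2} - 6 A\right) + A = \left(-5 + t^{2}\right)^{2} - 5 A$)
$T{\left(-64,-61 \right)} 13 = \left(\left(-5 + \left(-61\right)^{2}\right)^{2} - -320\right) 13 = \left(\left(-5 + 3721\right)^{2} + 320\right) 13 = \left(3716^{2} + 320\right) 13 = \left(13808656 + 320\right) 13 = 13808976 \cdot 13 = 179516688$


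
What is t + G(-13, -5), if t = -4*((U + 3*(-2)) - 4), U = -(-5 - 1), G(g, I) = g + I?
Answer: -2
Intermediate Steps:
G(g, I) = I + g
U = 6 (U = -1*(-6) = 6)
t = 16 (t = -4*((6 + 3*(-2)) - 4) = -4*((6 - 6) - 4) = -4*(0 - 4) = -4*(-4) = 16)
t + G(-13, -5) = 16 + (-5 - 13) = 16 - 18 = -2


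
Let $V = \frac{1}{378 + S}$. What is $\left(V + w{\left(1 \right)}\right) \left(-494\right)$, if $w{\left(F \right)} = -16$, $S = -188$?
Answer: $\frac{39507}{5} \approx 7901.4$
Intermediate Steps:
$V = \frac{1}{190}$ ($V = \frac{1}{378 - 188} = \frac{1}{190} \approx 0.0052632$)
$\left(V + w{\left(1 \right)}\right) \left(-494\right) = \left(\frac{1}{190} - 16\right) \left(-494\right) = \left(- \frac{3039}{190}\right) \left(-494\right) = \frac{39507}{5}$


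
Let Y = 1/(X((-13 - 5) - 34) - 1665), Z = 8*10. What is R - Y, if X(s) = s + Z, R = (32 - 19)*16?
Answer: 340497/1637 ≈ 208.00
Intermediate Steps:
Z = 80
R = 208 (R = 13*16 = 208)
X(s) = 80 + s (X(s) = s + 80 = 80 + s)
Y = -1/1637 (Y = 1/((80 + ((-13 - 5) - 34)) - 1665) = 1/((80 + (-18 - 34)) - 1665) = 1/((80 - 52) - 1665) = 1/(28 - 1665) = 1/(-1637) = -1/1637 ≈ -0.00061087)
R - Y = 208 - 1*(-1/1637) = 208 + 1/1637 = 340497/1637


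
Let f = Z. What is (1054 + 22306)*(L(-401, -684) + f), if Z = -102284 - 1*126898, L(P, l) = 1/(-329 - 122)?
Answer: -2414514898880/451 ≈ -5.3537e+9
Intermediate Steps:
L(P, l) = -1/451 (L(P, l) = 1/(-451) = -1/451)
Z = -229182 (Z = -102284 - 126898 = -229182)
f = -229182
(1054 + 22306)*(L(-401, -684) + f) = (1054 + 22306)*(-1/451 - 229182) = 23360*(-103361083/451) = -2414514898880/451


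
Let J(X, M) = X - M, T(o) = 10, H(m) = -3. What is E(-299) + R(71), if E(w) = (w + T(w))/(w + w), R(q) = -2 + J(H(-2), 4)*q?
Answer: -298113/598 ≈ -498.52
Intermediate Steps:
R(q) = -2 - 7*q (R(q) = -2 + (-3 - 1*4)*q = -2 + (-3 - 4)*q = -2 - 7*q)
E(w) = (10 + w)/(2*w) (E(w) = (w + 10)/(w + w) = (10 + w)/((2*w)) = (10 + w)*(1/(2*w)) = (10 + w)/(2*w))
E(-299) + R(71) = (1/2)*(10 - 299)/(-299) + (-2 - 7*71) = (1/2)*(-1/299)*(-289) + (-2 - 497) = 289/598 - 499 = -298113/598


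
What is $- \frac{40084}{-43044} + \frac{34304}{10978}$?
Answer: $\frac{239577941}{59067129} \approx 4.056$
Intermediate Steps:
$- \frac{40084}{-43044} + \frac{34304}{10978} = \left(-40084\right) \left(- \frac{1}{43044}\right) + 34304 \cdot \frac{1}{10978} = \frac{10021}{10761} + \frac{17152}{5489} = \frac{239577941}{59067129}$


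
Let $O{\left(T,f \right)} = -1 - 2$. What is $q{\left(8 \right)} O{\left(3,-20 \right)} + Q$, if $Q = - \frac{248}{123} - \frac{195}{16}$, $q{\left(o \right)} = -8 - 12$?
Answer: $\frac{90127}{1968} \approx 45.796$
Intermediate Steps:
$q{\left(o \right)} = -20$ ($q{\left(o \right)} = -8 - 12 = -20$)
$O{\left(T,f \right)} = -3$
$Q = - \frac{27953}{1968}$ ($Q = \left(-248\right) \frac{1}{123} - \frac{195}{16} = - \frac{248}{123} - \frac{195}{16} = - \frac{27953}{1968} \approx -14.204$)
$q{\left(8 \right)} O{\left(3,-20 \right)} + Q = \left(-20\right) \left(-3\right) - \frac{27953}{1968} = 60 - \frac{27953}{1968} = \frac{90127}{1968}$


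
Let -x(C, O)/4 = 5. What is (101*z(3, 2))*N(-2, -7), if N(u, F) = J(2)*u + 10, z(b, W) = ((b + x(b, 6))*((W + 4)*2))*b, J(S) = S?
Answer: -370872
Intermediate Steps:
x(C, O) = -20 (x(C, O) = -4*5 = -20)
z(b, W) = b*(-20 + b)*(8 + 2*W) (z(b, W) = ((b - 20)*((W + 4)*2))*b = ((-20 + b)*((4 + W)*2))*b = ((-20 + b)*(8 + 2*W))*b = b*(-20 + b)*(8 + 2*W))
N(u, F) = 10 + 2*u (N(u, F) = 2*u + 10 = 10 + 2*u)
(101*z(3, 2))*N(-2, -7) = (101*(2*3*(-80 - 20*2 + 4*3 + 2*3)))*(10 + 2*(-2)) = (101*(2*3*(-80 - 40 + 12 + 6)))*(10 - 4) = (101*(2*3*(-102)))*6 = (101*(-612))*6 = -61812*6 = -370872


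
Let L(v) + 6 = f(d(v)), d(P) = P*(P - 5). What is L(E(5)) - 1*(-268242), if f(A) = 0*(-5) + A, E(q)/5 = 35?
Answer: 297986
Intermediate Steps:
E(q) = 175 (E(q) = 5*35 = 175)
d(P) = P*(-5 + P)
f(A) = A (f(A) = 0 + A = A)
L(v) = -6 + v*(-5 + v)
L(E(5)) - 1*(-268242) = (-6 + 175*(-5 + 175)) - 1*(-268242) = (-6 + 175*170) + 268242 = (-6 + 29750) + 268242 = 29744 + 268242 = 297986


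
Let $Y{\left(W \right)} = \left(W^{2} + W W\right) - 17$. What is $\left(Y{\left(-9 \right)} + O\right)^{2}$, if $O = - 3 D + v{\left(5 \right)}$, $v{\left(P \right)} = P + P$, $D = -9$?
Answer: $33124$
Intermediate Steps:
$v{\left(P \right)} = 2 P$
$Y{\left(W \right)} = -17 + 2 W^{2}$ ($Y{\left(W \right)} = \left(W^{2} + W^{2}\right) - 17 = 2 W^{2} - 17 = -17 + 2 W^{2}$)
$O = 37$ ($O = \left(-3\right) \left(-9\right) + 2 \cdot 5 = 27 + 10 = 37$)
$\left(Y{\left(-9 \right)} + O\right)^{2} = \left(\left(-17 + 2 \left(-9\right)^{2}\right) + 37\right)^{2} = \left(\left(-17 + 2 \cdot 81\right) + 37\right)^{2} = \left(\left(-17 + 162\right) + 37\right)^{2} = \left(145 + 37\right)^{2} = 182^{2} = 33124$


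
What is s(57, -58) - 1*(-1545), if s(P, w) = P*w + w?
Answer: -1819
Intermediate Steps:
s(P, w) = w + P*w
s(57, -58) - 1*(-1545) = -58*(1 + 57) - 1*(-1545) = -58*58 + 1545 = -3364 + 1545 = -1819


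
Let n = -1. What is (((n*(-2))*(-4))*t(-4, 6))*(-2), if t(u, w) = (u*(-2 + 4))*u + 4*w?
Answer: 896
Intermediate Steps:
t(u, w) = 2*u² + 4*w (t(u, w) = (u*2)*u + 4*w = (2*u)*u + 4*w = 2*u² + 4*w)
(((n*(-2))*(-4))*t(-4, 6))*(-2) = ((-1*(-2)*(-4))*(2*(-4)² + 4*6))*(-2) = ((2*(-4))*(2*16 + 24))*(-2) = -8*(32 + 24)*(-2) = -8*56*(-2) = -448*(-2) = 896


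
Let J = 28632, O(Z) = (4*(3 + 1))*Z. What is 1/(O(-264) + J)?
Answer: 1/24408 ≈ 4.0970e-5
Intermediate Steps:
O(Z) = 16*Z (O(Z) = (4*4)*Z = 16*Z)
1/(O(-264) + J) = 1/(16*(-264) + 28632) = 1/(-4224 + 28632) = 1/24408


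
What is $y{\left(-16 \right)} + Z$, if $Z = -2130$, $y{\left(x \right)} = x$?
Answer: $-2146$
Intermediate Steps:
$y{\left(-16 \right)} + Z = -16 - 2130 = -2146$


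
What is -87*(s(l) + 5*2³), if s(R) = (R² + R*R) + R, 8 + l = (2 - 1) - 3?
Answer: -20010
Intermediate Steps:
l = -10 (l = -8 + ((2 - 1) - 3) = -8 + (1 - 3) = -8 - 2 = -10)
s(R) = R + 2*R² (s(R) = (R² + R²) + R = 2*R² + R = R + 2*R²)
-87*(s(l) + 5*2³) = -87*(-10*(1 + 2*(-10)) + 5*2³) = -87*(-10*(1 - 20) + 5*8) = -87*(-10*(-19) + 40) = -87*(190 + 40) = -87*230 = -20010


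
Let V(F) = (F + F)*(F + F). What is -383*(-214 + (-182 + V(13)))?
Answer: -107240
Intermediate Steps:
V(F) = 4*F² (V(F) = (2*F)*(2*F) = 4*F²)
-383*(-214 + (-182 + V(13))) = -383*(-214 + (-182 + 4*13²)) = -383*(-214 + (-182 + 4*169)) = -383*(-214 + (-182 + 676)) = -383*(-214 + 494) = -383*280 = -107240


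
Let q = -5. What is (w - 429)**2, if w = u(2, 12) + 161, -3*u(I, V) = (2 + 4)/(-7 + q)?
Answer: 2582449/36 ≈ 71735.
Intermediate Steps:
u(I, V) = 1/6 (u(I, V) = -(2 + 4)/(3*(-7 - 5)) = -2/(-12) = -2*(-1)/12 = -1/3*(-1/2) = 1/6)
w = 967/6 (w = 1/6 + 161 = 967/6 ≈ 161.17)
(w - 429)**2 = (967/6 - 429)**2 = (-1607/6)**2 = 2582449/36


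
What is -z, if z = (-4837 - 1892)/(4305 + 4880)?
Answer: 6729/9185 ≈ 0.73261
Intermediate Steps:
z = -6729/9185 ≈ -0.73261
-z = -1*(-6729/9185) = 6729/9185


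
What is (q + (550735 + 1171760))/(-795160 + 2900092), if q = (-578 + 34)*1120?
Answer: 1113215/2104932 ≈ 0.52886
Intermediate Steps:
q = -609280 (q = -544*1120 = -609280)
(q + (550735 + 1171760))/(-795160 + 2900092) = (-609280 + (550735 + 1171760))/(-795160 + 2900092) = (-609280 + 1722495)/2104932 = 1113215*(1/2104932) = 1113215/2104932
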